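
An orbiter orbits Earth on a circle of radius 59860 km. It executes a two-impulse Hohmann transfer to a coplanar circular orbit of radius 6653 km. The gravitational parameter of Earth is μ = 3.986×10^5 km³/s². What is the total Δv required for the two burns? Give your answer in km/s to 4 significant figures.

Semi-major axis of the transfer orbit: a_t = (59860 + 6653)/2 = 33256.5 km.
At r₁ the circular-orbit speed is v₁ = √(μ/r₁) = 2.5805 km/s.
On the transfer ellipse at r₁, vis-viva equation gives v_a = √[μ(2/r₁ − 1/a_t)] = 1.1542 km/s.
First burn Δv₁ = |v_a − v₁| = 1.4263 km/s.
Circular speed at r₂: v₂ = √(μ/r₂) = 7.74034 km/s.
Transfer-orbit speed at r₂: v_p = √[μ(2/r₂ − 1/a_t)] = 10.3846 km/s.
Second burn Δv₂ = |v₂ − v_p| = 2.6443 km/s.
Total Δv = Δv₁ + Δv₂ = 4.071 km/s.

Δv = 4.071 km/s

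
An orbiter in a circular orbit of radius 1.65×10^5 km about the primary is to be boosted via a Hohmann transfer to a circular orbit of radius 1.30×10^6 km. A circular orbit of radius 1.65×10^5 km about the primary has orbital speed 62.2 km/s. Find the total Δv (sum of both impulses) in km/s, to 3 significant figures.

Δv = 32.3 km/s

From the circular-orbit relation v² = μ/r at r = 1.65×10^5 km: μ = v²r = (62.2)² × 1.65×10^5 = 6.38359×10^8 km³/s².
Semi-major axis of the transfer orbit: a_t = (1.650×10^5 + 1.300×10^6)/2 = 7.325×10^5 km.
At r₁ the circular-orbit speed is v₁ = √(μ/r₁) = 62.20 km/s.
Transfer-orbit speed at r₁ (vis-viva equation): v_p = √[μ(2/r₁ − 1/a_t)] = 82.86 km/s.
First burn Δv₁ = |v_p − v₁| = 20.66 km/s.
At r₂, v₂ = √(μ/r₂) = 22.16 km/s.
Transfer-orbit speed at r₂: v_a = √[μ(2/r₂ − 1/a_t)] = 10.52 km/s.
Second burn Δv₂ = |v₂ − v_a| = 11.64 km/s.
Total Δv = Δv₁ + Δv₂ = 32.30 km/s.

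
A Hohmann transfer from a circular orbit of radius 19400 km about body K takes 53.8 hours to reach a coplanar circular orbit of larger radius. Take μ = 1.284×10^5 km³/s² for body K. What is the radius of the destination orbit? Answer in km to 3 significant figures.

Transfer time t = 53.8 hours = 1.9368×10^5 s, and t = π√(a_t³/μ).
So a_t = (μ t²/π²)^(1/3) = (1.284×10^5 × (1.9368×10^5)² / π²)^(1/3) = 78731 km.
Since a_t = (r₁ + r₂)/2, r₂ = 2a_t − r₁ = 2×78731 − 19400 = 1.38062×10^5 km.

r₂ = 1.38×10^5 km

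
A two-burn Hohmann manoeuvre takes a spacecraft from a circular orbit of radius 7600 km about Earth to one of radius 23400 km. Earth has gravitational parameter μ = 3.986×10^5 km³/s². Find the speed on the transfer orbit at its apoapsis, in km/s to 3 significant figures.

The Hohmann ellipse has a_t = (r₁ + r₂)/2 = 15500 km.
The apoapsis of the transfer ellipse is at r = 23400 km.
From the vis-viva equation, v = √[μ(2/r − 1/a_t)] = 2.890 km/s.

v = 2.89 km/s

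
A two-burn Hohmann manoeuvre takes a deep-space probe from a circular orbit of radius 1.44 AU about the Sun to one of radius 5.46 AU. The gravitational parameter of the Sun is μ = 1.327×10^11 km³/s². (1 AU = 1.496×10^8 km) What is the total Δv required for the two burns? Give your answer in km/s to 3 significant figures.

Δv = 10.9 km/s

In km: r₁ = 1.44 × 1.496×10^8 = 2.15424×10^8 km; r₂ = 5.46 × 1.496×10^8 = 8.16816×10^8 km.
Semi-major axis of the transfer orbit: a_t = (2.15424×10^8 + 8.16816×10^8)/2 = 5.1612×10^8 km.
At r₁ the circular-orbit speed is v₁ = √(μ/r₁) = 24.8192 km/s.
Transfer-orbit speed at r₁ (vis-viva equation): v_p = √[μ(2/r₁ − 1/a_t)] = 31.2230 km/s.
First burn Δv₁ = |v_p − v₁| = 6.4038 km/s.
Circular speed at r₂: v₂ = √(μ/r₂) = 12.74598 km/s.
Transfer-orbit speed at r₂: v_a = √[μ(2/r₂ − 1/a_t)] = 8.234648 km/s.
Second burn Δv₂ = |v₂ − v_a| = 4.5113 km/s.
Δv = Δv₁ + Δv₂ = 6.4038 + 4.5113 = 10.92 km/s.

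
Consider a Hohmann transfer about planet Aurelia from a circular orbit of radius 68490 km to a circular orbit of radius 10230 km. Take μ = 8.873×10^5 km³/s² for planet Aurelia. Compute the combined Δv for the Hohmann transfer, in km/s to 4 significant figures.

Δv = 4.736 km/s

Semi-major axis of the transfer orbit: a_t = (68490 + 10230)/2 = 39360 km.
Circular speed at r₁: v₁ = √(μ/r₁) = √(8.873×10^5/68490) = 3.599 km/s.
On the transfer ellipse at r₁, vis-viva gives v_a = √[μ(2/r₁ − 1/a_t)] = 1.835 km/s.
First burn Δv₁ = |v_a − v₁| = 1.764 km/s.
Circular speed at r₂: v₂ = √(μ/r₂) = 9.3132 km/s.
Transfer-orbit speed at r₂: v_p = √[μ(2/r₂ − 1/a_t)] = 12.285 km/s.
Second burn Δv₂ = |v₂ − v_p| = 2.972 km/s.
Total Δv = Δv₁ + Δv₂ = 4.736 km/s.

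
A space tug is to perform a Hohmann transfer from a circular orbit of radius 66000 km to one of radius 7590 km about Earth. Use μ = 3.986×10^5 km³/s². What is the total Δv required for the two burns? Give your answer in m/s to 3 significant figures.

Δv = 3800 m/s

The Hohmann ellipse has a_t = (r₁ + r₂)/2 = 36795 km.
Circular speed at r₁: v₁ = √(μ/r₁) = √(3.986×10^5/66000) = 2.4575 km/s.
Transfer-orbit speed at r₁ (vis-viva): v_a = √[μ(2/r₁ − 1/a_t)] = 1.1162 km/s.
First burn Δv₁ = |v_a − v₁| = 1.341 km/s.
At r₂, v₂ = √(μ/r₂) = 7.247 km/s.
Transfer-orbit speed at r₂: v_p = √[μ(2/r₂ − 1/a_t)] = 9.706 km/s.
Second burn Δv₂ = |v₂ − v_p| = 2.459 km/s.
Δv = Δv₁ + Δv₂ = 1.341 + 2.459 = 3.800 km/s.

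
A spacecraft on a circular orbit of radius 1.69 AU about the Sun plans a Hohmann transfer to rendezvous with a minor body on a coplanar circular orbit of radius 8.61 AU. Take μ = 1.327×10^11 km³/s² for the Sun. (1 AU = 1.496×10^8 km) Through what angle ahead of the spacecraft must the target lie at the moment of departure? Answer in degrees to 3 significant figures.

In km: r₁ = 1.69 × 1.496×10^8 = 2.52824×10^8 km; r₂ = 8.61 × 1.496×10^8 = 1.288056×10^9 km.
Semi-major axis of the transfer orbit: a_t = (2.52824×10^8 + 1.288056×10^9)/2 = 7.7044×10^8 km.
Transfer time t = π√(a_t³/μ) = 1.8443×10^8 s.
The target's mean motion on its circular orbit is ω₂ = √(μ/r₂³) = 7.8801×10^-9 rad/s.
Angle swept by the target during transfer: ω₂·t = 1.4533 rad = 83.27°.
Arrival is 180° from departure on the ellipse, so φ = 180° − 83.27° = 96.7°.

φ = 96.7°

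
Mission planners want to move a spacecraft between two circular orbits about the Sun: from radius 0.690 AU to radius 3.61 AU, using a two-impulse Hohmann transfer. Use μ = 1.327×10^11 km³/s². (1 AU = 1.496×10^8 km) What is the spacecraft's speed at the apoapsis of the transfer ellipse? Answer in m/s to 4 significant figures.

v = 8880 m/s

In km: r₁ = 0.690 × 1.496×10^8 = 1.03224×10^8 km; r₂ = 3.61 × 1.496×10^8 = 5.40056×10^8 km.
Semi-major axis of the transfer orbit: a_t = (1.03224×10^8 + 5.40056×10^8)/2 = 3.2164×10^8 km.
At apoapsis, r = 5.40056×10^8 km.
Vis-viva: v = √[μ(2/r − 1/a_t)] = √[1.327×10^11 × (2/5.40056×10^8 − 1/3.2164×10^8)] = 8.880 km/s.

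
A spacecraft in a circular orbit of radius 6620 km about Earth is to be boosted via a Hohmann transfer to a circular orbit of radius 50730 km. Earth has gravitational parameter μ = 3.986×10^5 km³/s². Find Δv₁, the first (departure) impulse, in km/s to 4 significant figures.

Δv₁ = 2.561 km/s

Semi-major axis of the transfer orbit: a_t = (6620 + 50730)/2 = 28675 km.
Circular speed at r = 6620 km: v_c = √(μ/r) = 7.7596 km/s.
Vis-viva on the transfer ellipse at r = 6620 km gives v_t = √[μ(2/r − 1/a_t)] = 10.321 km/s.
Δv₁ = |v_t − v_c| = |10.321 − 7.7596| = 2.561 km/s.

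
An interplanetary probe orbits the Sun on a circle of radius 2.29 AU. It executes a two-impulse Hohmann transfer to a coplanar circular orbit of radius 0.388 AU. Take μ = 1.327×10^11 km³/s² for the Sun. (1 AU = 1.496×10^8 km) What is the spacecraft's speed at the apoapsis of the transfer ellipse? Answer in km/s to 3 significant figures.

v = 10.6 km/s

In km: r₁ = 2.29 × 1.496×10^8 = 3.42584×10^8 km; r₂ = 0.388 × 1.496×10^8 = 5.80448×10^7 km.
Semi-major axis of the transfer orbit: a_t = (3.42584×10^8 + 5.80448×10^7)/2 = 2.003144×10^8 km.
The apoapsis of the transfer ellipse is at r = 3.42584×10^8 km.
From the vis-viva equation, v = √[μ(2/r − 1/a_t)] = 10.59 km/s.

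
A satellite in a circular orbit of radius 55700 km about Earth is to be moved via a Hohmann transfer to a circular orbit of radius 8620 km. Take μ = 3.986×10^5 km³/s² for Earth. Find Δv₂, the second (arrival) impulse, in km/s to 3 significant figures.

Δv₂ = 2.15 km/s

Semi-major axis of the transfer orbit: a_t = (55700 + 8620)/2 = 32160 km.
Circular speed at r = 8620 km: v_c = √(μ/r) = 6.800 km/s.
Transfer-orbit speed at the same r (vis-viva, a = a_t): v_t = √[μ(2/r − 1/a_t)] = 8.949 km/s.
Δv₂ = |v_t − v_c| = |8.949 − 6.800| = 2.149 km/s.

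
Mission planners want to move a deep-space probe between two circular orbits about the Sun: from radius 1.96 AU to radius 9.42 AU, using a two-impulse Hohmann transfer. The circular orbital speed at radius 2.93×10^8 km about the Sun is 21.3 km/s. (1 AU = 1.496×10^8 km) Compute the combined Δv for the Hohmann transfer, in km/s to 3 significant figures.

From the circular-orbit relation v² = μ/r at r = 2.93×10^8 km: μ = v²r = (21.3)² × 2.93×10^8 = 1.32931×10^11 km³/s².
In km: r₁ = 1.96 × 1.496×10^8 = 2.93216×10^8 km; r₂ = 9.42 × 1.496×10^8 = 1.409232×10^9 km.
Semi-major axis of the transfer orbit: a_t = (2.93216×10^8 + 1.409232×10^9)/2 = 8.51224×10^8 km.
Circular speed at r₁: v₁ = √(μ/r₁) = √(1.32931×10^11/2.93216×10^8) = 21.292 km/s.
On the transfer ellipse at r₁, v² = μ(2/r − 1/a) gives v_p = √[μ(2/r₁ − 1/a_t)] = 27.396 km/s.
First burn Δv₁ = |v_p − v₁| = 6.104 km/s.
Circular speed at r₂: v₂ = √(μ/r₂) = 9.712 km/s.
Transfer-orbit speed at r₂: v_a = √[μ(2/r₂ − 1/a_t)] = 5.700 km/s.
Second burn Δv₂ = |v₂ − v_a| = 4.012 km/s.
Δv = Δv₁ + Δv₂ = 6.104 + 4.012 = 10.12 km/s.

Δv = 10.1 km/s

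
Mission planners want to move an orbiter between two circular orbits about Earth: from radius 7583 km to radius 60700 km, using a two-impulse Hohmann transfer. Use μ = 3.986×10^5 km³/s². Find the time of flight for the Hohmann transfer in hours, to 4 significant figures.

Transfer-ellipse semi-major axis a_t = (r₁ + r₂)/2 = (7583 + 60700)/2 = 34141.5 km.
Half the transfer-orbit period gives t = π√(a_t³/μ) = 31391 s.
Converting: 31391 s ÷ 3600 s/hour = 8.720 hours.

t = 8.720 hours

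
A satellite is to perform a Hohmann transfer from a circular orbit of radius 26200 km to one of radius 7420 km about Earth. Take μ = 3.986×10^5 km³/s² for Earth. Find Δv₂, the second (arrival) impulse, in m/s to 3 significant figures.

Transfer-ellipse semi-major axis a_t = (r₁ + r₂)/2 = (26200 + 7420)/2 = 16810 km.
Circular speed at r = 7420 km: v_c = √(μ/r) = 7.329 km/s.
Vis-viva on the transfer ellipse at r = 7420 km gives v_t = √[μ(2/r − 1/a_t)] = 9.150 km/s.
Δv₂ = |v_t − v_c| = |9.150 − 7.329| = 1.821 km/s.

Δv₂ = 1820 m/s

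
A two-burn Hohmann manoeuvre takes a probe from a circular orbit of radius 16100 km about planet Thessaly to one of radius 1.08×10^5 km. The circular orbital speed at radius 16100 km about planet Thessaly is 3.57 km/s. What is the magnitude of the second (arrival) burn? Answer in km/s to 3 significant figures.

From the circular-orbit relation v² = μ/r at r = 16100 km: μ = v²r = (3.57)² × 16100 = 2.05193×10^5 km³/s².
The Hohmann ellipse has a_t = (r₁ + r₂)/2 = 62050 km.
On the circular orbit at r = 1.080×10^5 km, v_c = √(μ/r) = 1.3784 km/s.
Vis-viva on the transfer ellipse at r = 1.080×10^5 km gives v_t = √[μ(2/r − 1/a_t)] = 0.70212 km/s.
Δv₂ = |v_t − v_c| = |0.70212 − 1.3784| = 0.6763 km/s.

Δv₂ = 0.676 km/s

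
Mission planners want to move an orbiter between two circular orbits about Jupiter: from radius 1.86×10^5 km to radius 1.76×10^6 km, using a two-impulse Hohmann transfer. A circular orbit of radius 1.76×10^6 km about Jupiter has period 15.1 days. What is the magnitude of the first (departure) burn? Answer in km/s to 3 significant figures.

Δv₁ = 8.99 km/s

From Kepler's third law T² = 4π²r³/μ at r = 1.76×10^6 km, T = 15.1 days = 15.1 × 86400 s = 1.30464×10^6 s: μ = 4π²r³/T² = 1.26449×10^8 km³/s².
Transfer-ellipse semi-major axis a_t = (r₁ + r₂)/2 = (1.860×10^5 + 1.760×10^6)/2 = 9.730×10^5 km.
On the circular orbit at r = 1.860×10^5 km, v_c = √(μ/r) = 26.0736 km/s.
Vis-viva on the transfer ellipse at r = 1.860×10^5 km gives v_t = √[μ(2/r − 1/a_t)] = 35.0672 km/s.
Δv₁ = |v_t − v_c| = |35.0672 − 26.0736| = 8.994 km/s.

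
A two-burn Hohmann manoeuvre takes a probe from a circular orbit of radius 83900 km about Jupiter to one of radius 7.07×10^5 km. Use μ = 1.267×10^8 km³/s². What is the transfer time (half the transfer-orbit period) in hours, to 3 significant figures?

t = 19.3 hours

Transfer-ellipse semi-major axis a_t = (r₁ + r₂)/2 = (83900 + 7.070×10^5)/2 = 3.9545×10^5 km.
By Kepler's third law the transfer-orbit period is T = 2π√(a_t³/μ), so t = T/2 = 69410 s.
Converting: 69410 s ÷ 3600 s/hour = 19.3 hours.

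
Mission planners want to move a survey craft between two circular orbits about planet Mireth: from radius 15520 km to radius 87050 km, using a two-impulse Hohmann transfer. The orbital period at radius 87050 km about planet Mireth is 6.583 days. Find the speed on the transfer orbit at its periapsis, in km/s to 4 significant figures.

From Kepler's third law T² = 4π²r³/μ at r = 87050 km, T = 6.583 days = 6.583 × 86400 s = 5.687712×10^5 s: μ = 4π²r³/T² = 80499.1 km³/s².
Transfer-ellipse semi-major axis a_t = (r₁ + r₂)/2 = (15520 + 87050)/2 = 51285 km.
At periapsis, r = 15520 km.
Vis-viva: v = √[μ(2/r − 1/a_t)] = √[80499.1 × (2/15520 − 1/51285)] = 2.967 km/s.

v = 2.967 km/s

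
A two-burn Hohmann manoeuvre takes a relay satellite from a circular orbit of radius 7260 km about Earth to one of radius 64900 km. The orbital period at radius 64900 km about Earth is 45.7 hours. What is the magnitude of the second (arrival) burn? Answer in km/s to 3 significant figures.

Δv₂ = 1.37 km/s

From Kepler's third law T² = 4π²r³/μ at r = 64900 km, T = 45.7 hours = 45.7 × 3600 s = 1.6452×10^5 s: μ = 4π²r³/T² = 3.98709×10^5 km³/s².
The Hohmann ellipse has a_t = (r₁ + r₂)/2 = 36080 km.
On the circular orbit at r = 64900 km, v_c = √(μ/r) = 2.479 km/s.
Vis-viva on the transfer ellipse at r = 64900 km gives v_t = √[μ(2/r − 1/a_t)] = 1.112 km/s.
Δv₂ = |v_t − v_c| = |1.112 − 2.479| = 1.367 km/s.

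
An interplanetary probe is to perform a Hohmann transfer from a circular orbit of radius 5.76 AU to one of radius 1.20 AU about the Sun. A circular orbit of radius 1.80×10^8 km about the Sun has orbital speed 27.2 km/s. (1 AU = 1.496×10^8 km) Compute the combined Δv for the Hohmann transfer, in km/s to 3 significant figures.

Δv = 12.9 km/s

From the circular-orbit relation v² = μ/r at r = 1.80×10^8 km: μ = v²r = (27.2)² × 1.80×10^8 = 1.33171×10^11 km³/s².
In km: r₁ = 5.76 × 1.496×10^8 = 8.61696×10^8 km; r₂ = 1.20 × 1.496×10^8 = 1.7952×10^8 km.
The Hohmann ellipse has a_t = (r₁ + r₂)/2 = 5.20608×10^8 km.
At r₁ the circular-orbit speed is v₁ = √(μ/r₁) = 12.432 km/s.
On the transfer ellipse at r₁, vis-viva equation gives v_a = √[μ(2/r₁ − 1/a_t)] = 7.3001 km/s.
First burn Δv₁ = |v_a − v₁| = 5.132 km/s.
At r₂, v₂ = √(μ/r₂) = 27.2363 km/s.
Transfer-orbit speed at r₂: v_p = √[μ(2/r₂ − 1/a_t)] = 35.0405 km/s.
Second burn Δv₂ = |v₂ − v_p| = 7.804 km/s.
Total Δv = Δv₁ + Δv₂ = 12.94 km/s.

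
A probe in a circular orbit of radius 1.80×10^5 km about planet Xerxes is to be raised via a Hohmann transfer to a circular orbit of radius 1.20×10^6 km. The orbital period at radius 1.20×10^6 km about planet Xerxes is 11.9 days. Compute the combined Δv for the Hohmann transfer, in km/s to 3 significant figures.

From Kepler's third law T² = 4π²r³/μ at r = 1.20×10^6 km, T = 11.9 days = 11.9 × 86400 s = 1.02816×10^6 s: μ = 4π²r³/T² = 6.45330×10^7 km³/s².
Semi-major axis of the transfer orbit: a_t = (1.800×10^5 + 1.200×10^6)/2 = 6.900×10^5 km.
Circular speed at r₁: v₁ = √(μ/r₁) = √(6.45330×10^7/1.800×10^5) = 18.9345 km/s.
Transfer-orbit speed at r₁ (v² = μ(2/r − 1/a)): v_p = √[μ(2/r₁ − 1/a_t)] = 24.9701 km/s.
First burn Δv₁ = |v_p − v₁| = 6.0356 km/s.
At r₂, v₂ = √(μ/r₂) = 7.3333 km/s.
Transfer-orbit speed at r₂: v_a = √[μ(2/r₂ − 1/a_t)] = 3.7455 km/s.
Second burn Δv₂ = |v₂ − v_a| = 3.5878 km/s.
Total Δv = Δv₁ + Δv₂ = 9.623 km/s.

Δv = 9.62 km/s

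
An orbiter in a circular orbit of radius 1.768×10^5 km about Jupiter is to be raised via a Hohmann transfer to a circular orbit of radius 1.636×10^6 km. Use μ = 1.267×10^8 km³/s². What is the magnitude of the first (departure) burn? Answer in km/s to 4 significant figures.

Semi-major axis of the transfer orbit: a_t = (1.768×10^5 + 1.636×10^6)/2 = 9.064×10^5 km.
On the circular orbit at r = 1.768×10^5 km, v_c = √(μ/r) = 26.770 km/s.
Transfer-orbit speed at the same r (vis-viva, a = a_t): v_t = √[μ(2/r − 1/a_t)] = 35.965 km/s.
Δv₁ = |v_t − v_c| = |35.965 − 26.770| = 9.195 km/s.

Δv₁ = 9.195 km/s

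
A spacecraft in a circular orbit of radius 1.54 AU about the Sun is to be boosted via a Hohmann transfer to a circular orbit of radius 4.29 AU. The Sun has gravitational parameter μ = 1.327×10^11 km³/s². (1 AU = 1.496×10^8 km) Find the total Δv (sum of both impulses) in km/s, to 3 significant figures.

Δv = 9.04 km/s

In km: r₁ = 1.54 × 1.496×10^8 = 2.30384×10^8 km; r₂ = 4.29 × 1.496×10^8 = 6.41784×10^8 km.
Transfer-ellipse semi-major axis a_t = (r₁ + r₂)/2 = (2.30384×10^8 + 6.41784×10^8)/2 = 4.36084×10^8 km.
Circular speed at r₁: v₁ = √(μ/r₁) = √(1.327×10^11/2.30384×10^8) = 24.000 km/s.
Transfer-orbit speed at r₁ (v² = μ(2/r − 1/a)): v_p = √[μ(2/r₁ − 1/a_t)] = 29.115 km/s.
First burn Δv₁ = |v_p − v₁| = 5.115 km/s.
At r₂, v₂ = √(μ/r₂) = 14.3794 km/s.
Transfer-orbit speed at r₂: v_a = √[μ(2/r₂ − 1/a_t)] = 10.4516 km/s.
Second burn Δv₂ = |v₂ − v_a| = 3.928 km/s.
Total Δv = Δv₁ + Δv₂ = 9.043 km/s.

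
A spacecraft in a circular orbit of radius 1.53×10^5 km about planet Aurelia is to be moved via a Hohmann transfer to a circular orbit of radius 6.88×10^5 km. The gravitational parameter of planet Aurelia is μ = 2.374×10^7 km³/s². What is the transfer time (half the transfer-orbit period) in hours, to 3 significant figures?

t = 48.8 hours

The Hohmann ellipse has a_t = (r₁ + r₂)/2 = 4.205×10^5 km.
Transfer time t = π√(a_t³/μ) = π√((4.205×10^5)³ / 2.374×10^7) = 1.758×10^5 s.
Converting: 1.758×10^5 s ÷ 3600 s/hour = 48.8 hours.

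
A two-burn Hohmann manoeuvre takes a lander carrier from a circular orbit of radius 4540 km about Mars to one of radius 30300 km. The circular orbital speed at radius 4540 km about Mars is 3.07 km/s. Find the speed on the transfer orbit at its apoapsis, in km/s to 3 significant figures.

v = 0.607 km/s

From the circular-orbit relation v² = μ/r at r = 4540 km: μ = v²r = (3.07)² × 4540 = 42789.0 km³/s².
The Hohmann ellipse has a_t = (r₁ + r₂)/2 = 17420 km.
At apoapsis, r = 30300 km.
Vis-viva: v = √[μ(2/r − 1/a_t)] = √[42789.0 × (2/30300 − 1/17420)] = 0.6067 km/s.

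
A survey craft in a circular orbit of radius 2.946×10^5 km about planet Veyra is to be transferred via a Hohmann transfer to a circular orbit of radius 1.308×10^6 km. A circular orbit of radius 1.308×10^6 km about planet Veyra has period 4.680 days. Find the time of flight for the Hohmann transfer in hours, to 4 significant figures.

t = 26.93 hours

From Kepler's third law T² = 4π²r³/μ at r = 1.308×10^6 km, T = 4.680 days = 4.680 × 86400 s = 4.04352×10^5 s: μ = 4π²r³/T² = 5.40336×10^8 km³/s².
The Hohmann ellipse has a_t = (r₁ + r₂)/2 = 8.013×10^5 km.
Transfer time t = π√(a_t³/μ) = π√((8.013×10^5)³ / 5.40336×10^8) = 96940 s.
Converting: 96940 s ÷ 3600 s/hour = 26.93 hours.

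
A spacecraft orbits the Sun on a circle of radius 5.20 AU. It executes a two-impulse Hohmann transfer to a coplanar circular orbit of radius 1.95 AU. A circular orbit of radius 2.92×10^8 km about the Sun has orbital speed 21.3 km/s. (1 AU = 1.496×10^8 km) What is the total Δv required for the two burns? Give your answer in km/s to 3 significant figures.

Δv = 7.80 km/s

From the circular-orbit relation v² = μ/r at r = 2.92×10^8 km: μ = v²r = (21.3)² × 2.92×10^8 = 1.32477×10^11 km³/s².
In km: r₁ = 5.20 × 1.496×10^8 = 7.7792×10^8 km; r₂ = 1.95 × 1.496×10^8 = 2.9172×10^8 km.
Transfer-ellipse semi-major axis a_t = (r₁ + r₂)/2 = (7.7792×10^8 + 2.9172×10^8)/2 = 5.3482×10^8 km.
Circular speed at r₁: v₁ = √(μ/r₁) = √(1.32477×10^11/7.7792×10^8) = 13.05 km/s.
Transfer-orbit speed at r₁ (vis-viva): v_a = √[μ(2/r₁ − 1/a_t)] = 9.638 km/s.
First burn Δv₁ = |v_a − v₁| = 3.412 km/s.
Circular speed at r₂: v₂ = √(μ/r₂) = 21.310 km/s.
Transfer-orbit speed at r₂: v_p = √[μ(2/r₂ − 1/a_t)] = 25.701 km/s.
Second burn Δv₂ = |v₂ − v_p| = 4.391 km/s.
Δv = Δv₁ + Δv₂ = 3.412 + 4.391 = 7.803 km/s.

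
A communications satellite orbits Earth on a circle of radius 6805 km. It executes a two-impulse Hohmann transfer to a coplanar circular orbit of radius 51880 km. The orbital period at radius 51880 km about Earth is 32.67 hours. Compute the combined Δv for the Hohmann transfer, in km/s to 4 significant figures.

From Kepler's third law T² = 4π²r³/μ at r = 51880 km, T = 32.67 hours = 32.67 × 3600 s = 1.17612×10^5 s: μ = 4π²r³/T² = 3.98526×10^5 km³/s².
Transfer-ellipse semi-major axis a_t = (r₁ + r₂)/2 = (6805 + 51880)/2 = 29342.5 km.
At r₁ the circular-orbit speed is v₁ = √(μ/r₁) = 7.6527 km/s.
Transfer-orbit speed at r₁ (vis-viva equation): v_p = √[μ(2/r₁ − 1/a_t)] = 10.176 km/s.
First burn Δv₁ = |v_p − v₁| = 2.523 km/s.
At r₂, v₂ = √(μ/r₂) = 2.772 km/s.
Transfer-orbit speed at r₂: v_a = √[μ(2/r₂ − 1/a_t)] = 1.335 km/s.
Second burn Δv₂ = |v₂ − v_a| = 1.437 km/s.
Δv = Δv₁ + Δv₂ = 2.523 + 1.437 = 3.960 km/s.

Δv = 3.960 km/s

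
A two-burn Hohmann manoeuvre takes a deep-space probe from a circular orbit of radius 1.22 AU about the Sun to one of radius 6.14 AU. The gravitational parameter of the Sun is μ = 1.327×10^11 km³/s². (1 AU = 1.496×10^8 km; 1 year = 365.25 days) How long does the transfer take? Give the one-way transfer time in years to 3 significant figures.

In km: r₁ = 1.22 × 1.496×10^8 = 1.82512×10^8 km; r₂ = 6.14 × 1.496×10^8 = 9.18544×10^8 km.
Semi-major axis of the transfer orbit: a_t = (1.82512×10^8 + 9.18544×10^8)/2 = 5.50528×10^8 km.
Transfer time t = π√(a_t³/μ) = π√((5.50528×10^8)³ / 1.327×10^11) = 1.114×10^8 s.
Converting: 1.114×10^8 s ÷ 3.15576×10^7 s/year (365.25 × 86400) = 3.53 years.

t = 3.53 years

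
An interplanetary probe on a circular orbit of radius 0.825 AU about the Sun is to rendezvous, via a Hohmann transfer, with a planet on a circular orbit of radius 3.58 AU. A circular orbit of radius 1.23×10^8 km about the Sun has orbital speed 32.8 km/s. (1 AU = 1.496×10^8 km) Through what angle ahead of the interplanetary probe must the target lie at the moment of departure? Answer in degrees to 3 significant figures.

φ = 93.1°

From the circular-orbit relation v² = μ/r at r = 1.23×10^8 km: μ = v²r = (32.8)² × 1.23×10^8 = 1.32328×10^11 km³/s².
In km: r₁ = 0.825 × 1.496×10^8 = 1.2342×10^8 km; r₂ = 3.58 × 1.496×10^8 = 5.35568×10^8 km.
Transfer-ellipse semi-major axis a_t = (r₁ + r₂)/2 = (1.2342×10^8 + 5.35568×10^8)/2 = 3.29494×10^8 km.
Transfer time t = π√(a_t³/μ) = 5.165×10^7 s.
Target angular speed ω₂ = √(μ/r₂³) = 2.935×10^-8 rad/s.
Angle swept by the target during transfer: ω₂·t = 1.516 rad = 86.86°.
The interplanetary probe traverses 180° on the transfer ellipse, so the target must lead by 180° − 86.86° = 93.1°.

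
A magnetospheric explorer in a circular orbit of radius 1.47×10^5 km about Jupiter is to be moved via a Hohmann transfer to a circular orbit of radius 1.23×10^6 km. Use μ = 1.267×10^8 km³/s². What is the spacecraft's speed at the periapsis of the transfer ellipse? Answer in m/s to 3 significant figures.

v = 39200 m/s

Transfer-ellipse semi-major axis a_t = (r₁ + r₂)/2 = (1.470×10^5 + 1.230×10^6)/2 = 6.885×10^5 km.
The periapsis of the transfer ellipse is at r = 1.470×10^5 km.
From the vis-viva equation, v = √[μ(2/r − 1/a_t)] = 39.24 km/s.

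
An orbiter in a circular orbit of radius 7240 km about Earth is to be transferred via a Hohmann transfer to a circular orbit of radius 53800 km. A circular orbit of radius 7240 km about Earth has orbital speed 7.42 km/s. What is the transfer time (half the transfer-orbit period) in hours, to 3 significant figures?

From the circular-orbit relation v² = μ/r at r = 7240 km: μ = v²r = (7.42)² × 7240 = 3.98608×10^5 km³/s².
Transfer-ellipse semi-major axis a_t = (r₁ + r₂)/2 = (7240 + 53800)/2 = 30520 km.
Transfer time t = π√(a_t³/μ) = π√((30520)³ / 3.98608×10^5) = 26530 s.
Converting: 26530 s ÷ 3600 s/hour = 7.37 hours.

t = 7.37 hours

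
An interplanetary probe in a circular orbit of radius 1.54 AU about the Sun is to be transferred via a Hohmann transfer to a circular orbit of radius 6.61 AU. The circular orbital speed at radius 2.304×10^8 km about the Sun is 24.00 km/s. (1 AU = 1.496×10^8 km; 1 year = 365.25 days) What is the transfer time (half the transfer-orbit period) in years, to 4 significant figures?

t = 4.113 years

From the circular-orbit relation v² = μ/r at r = 2.304×10^8 km: μ = v²r = (24.00)² × 2.304×10^8 = 1.32710×10^11 km³/s².
In km: r₁ = 1.54 × 1.496×10^8 = 2.30384×10^8 km; r₂ = 6.61 × 1.496×10^8 = 9.88856×10^8 km.
The Hohmann ellipse has a_t = (r₁ + r₂)/2 = 6.0962×10^8 km.
By Kepler's third law the transfer-orbit period is T = 2π√(a_t³/μ), so t = T/2 = 1.298×10^8 s.
Converting: 1.298×10^8 s ÷ 3.15576×10^7 s/year (365.25 × 86400) = 4.113 years.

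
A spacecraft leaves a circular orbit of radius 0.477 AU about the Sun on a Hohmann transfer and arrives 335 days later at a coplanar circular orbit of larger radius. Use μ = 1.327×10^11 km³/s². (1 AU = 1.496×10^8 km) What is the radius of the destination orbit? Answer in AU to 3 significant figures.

r₂ = 2.52 AU

In km: r₁ = 0.477 × 1.496×10^8 = 7.13592×10^7 km.
Transfer time t = 335 days = 2.8944×10^7 s, and t = π√(a_t³/μ).
So a_t = (μ t²/π²)^(1/3) = (1.327×10^11 × (2.8944×10^7)² / π²)^(1/3) = 2.2416×10^8 km.
Since a_t = (r₁ + r₂)/2, r₂ = 2a_t − r₁ = 2×2.2416×10^8 − 7.13592×10^7 = 3.769608×10^8 km.
In AU: r₂ = 3.769608×10^8 / 1.496×10^8 = 2.52 AU.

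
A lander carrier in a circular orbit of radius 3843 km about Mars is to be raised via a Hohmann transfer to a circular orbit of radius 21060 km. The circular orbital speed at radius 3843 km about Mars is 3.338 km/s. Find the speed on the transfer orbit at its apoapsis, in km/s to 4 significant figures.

From the circular-orbit relation v² = μ/r at r = 3843 km: μ = v²r = (3.338)² × 3843 = 42819.6 km³/s².
Semi-major axis of the transfer orbit: a_t = (3843 + 21060)/2 = 12451.5 km.
The apoapsis of the transfer ellipse is at r = 21060 km.
Vis-viva: v = √[μ(2/r − 1/a_t)] = √[42819.6 × (2/21060 − 1/12451.5)] = 0.7922 km/s.

v = 0.7922 km/s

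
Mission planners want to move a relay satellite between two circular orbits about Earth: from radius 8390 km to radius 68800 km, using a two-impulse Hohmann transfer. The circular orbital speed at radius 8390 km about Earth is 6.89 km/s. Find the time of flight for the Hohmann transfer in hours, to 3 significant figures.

From the circular-orbit relation v² = μ/r at r = 8390 km: μ = v²r = (6.89)² × 8390 = 3.98291×10^5 km³/s².
Transfer-ellipse semi-major axis a_t = (r₁ + r₂)/2 = (8390 + 68800)/2 = 38595 km.
Transfer time t = π√(a_t³/μ) = π√((38595)³ / 3.98291×10^5) = 37740 s.
Converting: 37740 s ÷ 3600 s/hour = 10.5 hours.

t = 10.5 hours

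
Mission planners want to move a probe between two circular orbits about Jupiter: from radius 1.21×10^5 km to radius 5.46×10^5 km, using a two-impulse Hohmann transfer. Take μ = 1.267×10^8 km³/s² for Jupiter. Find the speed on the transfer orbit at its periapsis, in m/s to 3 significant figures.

v = 41400 m/s

Semi-major axis of the transfer orbit: a_t = (1.210×10^5 + 5.460×10^5)/2 = 3.335×10^5 km.
The periapsis of the transfer ellipse is at r = 1.210×10^5 km.
Vis-viva: v = √[μ(2/r − 1/a_t)] = √[1.267×10^8 × (2/1.210×10^5 − 1/3.335×10^5)] = 41.40 km/s.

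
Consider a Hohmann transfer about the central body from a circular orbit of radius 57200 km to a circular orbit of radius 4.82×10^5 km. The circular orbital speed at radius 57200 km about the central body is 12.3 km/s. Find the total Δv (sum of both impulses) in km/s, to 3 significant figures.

Δv = 6.43 km/s

From the circular-orbit relation v² = μ/r at r = 57200 km: μ = v²r = (12.3)² × 57200 = 8.65379×10^6 km³/s².
Transfer-ellipse semi-major axis a_t = (r₁ + r₂)/2 = (57200 + 4.820×10^5)/2 = 2.696×10^5 km.
Circular speed at r₁: v₁ = √(μ/r₁) = √(8.65379×10^6/57200) = 12.3000 km/s.
On the transfer ellipse at r₁, vis-viva gives v_p = √[μ(2/r₁ − 1/a_t)] = 16.4463 km/s.
First burn Δv₁ = |v_p − v₁| = 4.1463 km/s.
Circular speed at r₂: v₂ = √(μ/r₂) = 4.2372 km/s.
Transfer-orbit speed at r₂: v_a = √[μ(2/r₂ − 1/a_t)] = 1.9517 km/s.
Second burn Δv₂ = |v₂ − v_a| = 2.2855 km/s.
Total Δv = Δv₁ + Δv₂ = 6.432 km/s.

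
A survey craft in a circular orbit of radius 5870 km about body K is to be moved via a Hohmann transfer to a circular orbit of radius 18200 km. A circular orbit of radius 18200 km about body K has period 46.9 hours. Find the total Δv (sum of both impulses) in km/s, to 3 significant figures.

Δv = 0.478 km/s

From Kepler's third law T² = 4π²r³/μ at r = 18200 km, T = 46.9 hours = 46.9 × 3600 s = 1.6884×10^5 s: μ = 4π²r³/T² = 8348.78 km³/s².
Transfer-ellipse semi-major axis a_t = (r₁ + r₂)/2 = (5870 + 18200)/2 = 12035 km.
At r₁ the circular-orbit speed is v₁ = √(μ/r₁) = 1.193 km/s.
On the transfer ellipse at r₁, vis-viva gives v_p = √[μ(2/r₁ − 1/a_t)] = 1.467 km/s.
First burn Δv₁ = |v_p − v₁| = 0.2740 km/s.
Circular speed at r₂: v₂ = √(μ/r₂) = 0.6773 km/s.
Transfer-orbit speed at r₂: v_a = √[μ(2/r₂ − 1/a_t)] = 0.4730 km/s.
Second burn Δv₂ = |v₂ − v_a| = 0.2043 km/s.
Total Δv = Δv₁ + Δv₂ = 0.4783 km/s.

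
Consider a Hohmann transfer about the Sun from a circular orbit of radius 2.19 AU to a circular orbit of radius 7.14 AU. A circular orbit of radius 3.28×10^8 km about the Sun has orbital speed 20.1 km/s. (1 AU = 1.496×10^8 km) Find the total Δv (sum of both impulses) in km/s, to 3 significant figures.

Δv = 8.28 km/s

From the circular-orbit relation v² = μ/r at r = 3.28×10^8 km: μ = v²r = (20.1)² × 3.28×10^8 = 1.32515×10^11 km³/s².
In km: r₁ = 2.19 × 1.496×10^8 = 3.27624×10^8 km; r₂ = 7.14 × 1.496×10^8 = 1.068144×10^9 km.
Semi-major axis of the transfer orbit: a_t = (3.27624×10^8 + 1.068144×10^9)/2 = 6.97884×10^8 km.
At r₁ the circular-orbit speed is v₁ = √(μ/r₁) = 20.1115 km/s.
Transfer-orbit speed at r₁ (vis-viva equation): v_p = √[μ(2/r₁ − 1/a_t)] = 24.8810 km/s.
First burn Δv₁ = |v_p − v₁| = 4.7695 km/s.
Circular speed at r₂: v₂ = √(μ/r₂) = 11.1383 km/s.
Transfer-orbit speed at r₂: v_a = √[μ(2/r₂ − 1/a_t)] = 7.63158 km/s.
Second burn Δv₂ = |v₂ − v_a| = 3.5067 km/s.
Total Δv = Δv₁ + Δv₂ = 8.276 km/s.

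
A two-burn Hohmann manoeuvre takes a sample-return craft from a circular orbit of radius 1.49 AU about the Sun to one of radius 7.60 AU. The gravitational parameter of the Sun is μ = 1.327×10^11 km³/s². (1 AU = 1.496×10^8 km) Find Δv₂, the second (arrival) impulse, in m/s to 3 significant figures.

Δv₂ = 4620 m/s

In km: r₁ = 1.49 × 1.496×10^8 = 2.22904×10^8 km; r₂ = 7.60 × 1.496×10^8 = 1.13696×10^9 km.
Transfer-ellipse semi-major axis a_t = (r₁ + r₂)/2 = (2.22904×10^8 + 1.13696×10^9)/2 = 6.79932×10^8 km.
Circular speed at r = 1.13696×10^9 km: v_c = √(μ/r) = 10.8035 km/s.
Transfer-orbit speed at the same r (vis-viva, a = a_t): v_t = √[μ(2/r − 1/a_t)] = 6.18570 km/s.
Δv₂ = |v_t − v_c| = |6.18570 − 10.8035| = 4.618 km/s.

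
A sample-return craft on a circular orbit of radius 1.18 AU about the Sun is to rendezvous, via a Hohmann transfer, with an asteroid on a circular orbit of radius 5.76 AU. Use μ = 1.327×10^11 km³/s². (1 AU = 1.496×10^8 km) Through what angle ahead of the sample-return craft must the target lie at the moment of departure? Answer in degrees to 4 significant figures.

φ = 95.83°

In km: r₁ = 1.18 × 1.496×10^8 = 1.76528×10^8 km; r₂ = 5.76 × 1.496×10^8 = 8.61696×10^8 km.
Semi-major axis of the transfer orbit: a_t = (1.76528×10^8 + 8.61696×10^8)/2 = 5.19112×10^8 km.
The half-period of the transfer ellipse is t = π√(a_t³/μ) = 1.020×10^8 s.
The target's mean motion on its circular orbit is ω₂ = √(μ/r₂³) = 1.440×10^-8 rad/s.
Angle swept by the target during transfer: ω₂·t = 1.469 rad = 84.17°.
The sample-return craft traverses 180° on the transfer ellipse, so the target must lead by 180° − 84.17° = 95.83°.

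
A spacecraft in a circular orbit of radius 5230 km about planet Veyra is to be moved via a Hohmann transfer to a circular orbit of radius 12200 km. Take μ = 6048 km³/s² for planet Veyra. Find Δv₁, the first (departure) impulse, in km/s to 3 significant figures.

Transfer-ellipse semi-major axis a_t = (r₁ + r₂)/2 = (5230 + 12200)/2 = 8715 km.
On the circular orbit at r = 5230 km, v_c = √(μ/r) = 1.075 km/s.
Vis-viva on the transfer ellipse at r = 5230 km gives v_t = √[μ(2/r − 1/a_t)] = 1.272 km/s.
Δv₁ = |v_t − v_c| = |1.272 − 1.075| = 0.1970 km/s.

Δv₁ = 0.197 km/s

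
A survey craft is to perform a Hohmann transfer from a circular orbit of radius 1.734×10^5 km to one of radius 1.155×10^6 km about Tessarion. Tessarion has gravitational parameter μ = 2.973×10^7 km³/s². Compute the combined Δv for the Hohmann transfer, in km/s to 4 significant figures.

Semi-major axis of the transfer orbit: a_t = (1.734×10^5 + 1.155×10^6)/2 = 6.642×10^5 km.
Circular speed at r₁: v₁ = √(μ/r₁) = √(2.973×10^7/1.734×10^5) = 13.094 km/s.
On the transfer ellipse at r₁, v² = μ(2/r − 1/a) gives v_p = √[μ(2/r₁ − 1/a_t)] = 17.267 km/s.
First burn Δv₁ = |v_p − v₁| = 4.173 km/s.
At r₂, v₂ = √(μ/r₂) = 5.073 km/s.
Transfer-orbit speed at r₂: v_a = √[μ(2/r₂ − 1/a_t)] = 2.592 km/s.
Second burn Δv₂ = |v₂ − v_a| = 2.481 km/s.
Total Δv = Δv₁ + Δv₂ = 6.654 km/s.

Δv = 6.654 km/s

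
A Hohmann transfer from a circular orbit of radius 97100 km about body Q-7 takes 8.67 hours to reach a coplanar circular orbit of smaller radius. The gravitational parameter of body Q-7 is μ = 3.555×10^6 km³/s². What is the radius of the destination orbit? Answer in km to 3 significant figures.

r₂ = 44000 km

Transfer time t = 8.67 hours = 31212 s, and t = π√(a_t³/μ).
So a_t = (μ t²/π²)^(1/3) = (3.555×10^6 × (31212)² / π²)^(1/3) = 70533 km.
Since a_t = (r₁ + r₂)/2, r₂ = 2a_t − r₁ = 2×70533 − 97100 = 43966 km.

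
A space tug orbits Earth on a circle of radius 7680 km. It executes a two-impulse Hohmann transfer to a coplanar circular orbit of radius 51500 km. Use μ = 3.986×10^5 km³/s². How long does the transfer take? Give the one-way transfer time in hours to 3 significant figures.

Semi-major axis of the transfer orbit: a_t = (7680 + 51500)/2 = 29590 km.
By Kepler's third law the transfer-orbit period is T = 2π√(a_t³/μ), so t = T/2 = 25330 s.
Converting: 25330 s ÷ 3600 s/hour = 7.04 hours.

t = 7.04 hours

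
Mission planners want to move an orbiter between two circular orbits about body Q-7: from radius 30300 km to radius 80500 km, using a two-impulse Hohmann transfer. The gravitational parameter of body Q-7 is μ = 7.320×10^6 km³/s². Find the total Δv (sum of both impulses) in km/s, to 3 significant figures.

Δv = 5.68 km/s

Transfer-ellipse semi-major axis a_t = (r₁ + r₂)/2 = (30300 + 80500)/2 = 55400 km.
At r₁ the circular-orbit speed is v₁ = √(μ/r₁) = 15.543 km/s.
On the transfer ellipse at r₁, v² = μ(2/r − 1/a) gives v_p = √[μ(2/r₁ − 1/a_t)] = 18.736 km/s.
First burn Δv₁ = |v_p − v₁| = 3.193 km/s.
At r₂, v₂ = √(μ/r₂) = 9.536 km/s.
Transfer-orbit speed at r₂: v_a = √[μ(2/r₂ − 1/a_t)] = 7.052 km/s.
Second burn Δv₂ = |v₂ − v_a| = 2.484 km/s.
Total Δv = Δv₁ + Δv₂ = 5.677 km/s.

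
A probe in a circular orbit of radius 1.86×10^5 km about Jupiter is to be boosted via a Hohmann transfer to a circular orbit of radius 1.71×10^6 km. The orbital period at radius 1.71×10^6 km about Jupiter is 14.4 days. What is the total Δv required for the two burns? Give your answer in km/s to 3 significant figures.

From Kepler's third law T² = 4π²r³/μ at r = 1.71×10^6 km, T = 14.4 days = 14.4 × 86400 s = 1.24416×10^6 s: μ = 4π²r³/T² = 1.27525×10^8 km³/s².
Semi-major axis of the transfer orbit: a_t = (1.860×10^5 + 1.710×10^6)/2 = 9.480×10^5 km.
Circular speed at r₁: v₁ = √(μ/r₁) = √(1.27525×10^8/1.860×10^5) = 26.184 km/s.
On the transfer ellipse at r₁, v² = μ(2/r − 1/a) gives v_p = √[μ(2/r₁ − 1/a_t)] = 35.167 km/s.
First burn Δv₁ = |v_p − v₁| = 8.983 km/s.
Circular speed at r₂: v₂ = √(μ/r₂) = 8.636 km/s.
Transfer-orbit speed at r₂: v_a = √[μ(2/r₂ − 1/a_t)] = 3.825 km/s.
Second burn Δv₂ = |v₂ − v_a| = 4.811 km/s.
Total Δv = Δv₁ + Δv₂ = 13.79 km/s.

Δv = 13.8 km/s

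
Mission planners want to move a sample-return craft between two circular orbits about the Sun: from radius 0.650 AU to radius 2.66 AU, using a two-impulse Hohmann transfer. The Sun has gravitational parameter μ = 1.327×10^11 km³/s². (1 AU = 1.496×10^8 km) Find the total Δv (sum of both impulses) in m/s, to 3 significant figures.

Δv = 16700 m/s

In km: r₁ = 0.650 × 1.496×10^8 = 9.724×10^7 km; r₂ = 2.66 × 1.496×10^8 = 3.97936×10^8 km.
Semi-major axis of the transfer orbit: a_t = (9.724×10^7 + 3.97936×10^8)/2 = 2.47588×10^8 km.
Circular speed at r₁: v₁ = √(μ/r₁) = √(1.327×10^11/9.724×10^7) = 36.941 km/s.
On the transfer ellipse at r₁, v² = μ(2/r − 1/a) gives v_p = √[μ(2/r₁ − 1/a_t)] = 46.833 km/s.
First burn Δv₁ = |v_p − v₁| = 9.892 km/s.
Circular speed at r₂: v₂ = √(μ/r₂) = 18.261 km/s.
Transfer-orbit speed at r₂: v_a = √[μ(2/r₂ − 1/a_t)] = 11.444 km/s.
Second burn Δv₂ = |v₂ − v_a| = 6.817 km/s.
Δv = Δv₁ + Δv₂ = 9.892 + 6.817 = 16.71 km/s.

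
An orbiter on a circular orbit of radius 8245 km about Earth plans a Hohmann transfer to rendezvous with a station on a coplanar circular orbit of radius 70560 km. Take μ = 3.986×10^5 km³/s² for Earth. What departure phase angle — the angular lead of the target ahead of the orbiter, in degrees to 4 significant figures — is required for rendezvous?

φ = 104.9°

Transfer-ellipse semi-major axis a_t = (r₁ + r₂)/2 = (8245 + 70560)/2 = 39402.5 km.
The half-period of the transfer ellipse is t = π√(a_t³/μ) = 38920 s.
Target angular speed ω₂ = √(μ/r₂³) = 3.368×10^-5 rad/s.
Angle swept by the target during transfer: ω₂·t = 1.311 rad = 75.11°.
The orbiter traverses 180° on the transfer ellipse, so the target must lead by 180° − 75.11° = 104.9°.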